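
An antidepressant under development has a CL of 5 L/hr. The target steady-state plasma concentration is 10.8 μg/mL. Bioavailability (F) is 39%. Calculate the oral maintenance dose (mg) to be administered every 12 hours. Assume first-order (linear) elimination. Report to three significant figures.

1660 mg

At steady state, dose per interval replaces the amount cleared in that interval: F·D/τ = CL·Css.
D = CL × Css × τ / F = 5.000 × 10.8 × 12 / 0.39 = 1662 mg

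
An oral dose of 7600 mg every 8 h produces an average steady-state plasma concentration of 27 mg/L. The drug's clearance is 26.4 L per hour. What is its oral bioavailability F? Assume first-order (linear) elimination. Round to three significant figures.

0.750

F·D/τ = CL·Css at steady state → F = CL·Css·τ / D.
F = 26.4 × 27 × 8 / 7600 = 0.750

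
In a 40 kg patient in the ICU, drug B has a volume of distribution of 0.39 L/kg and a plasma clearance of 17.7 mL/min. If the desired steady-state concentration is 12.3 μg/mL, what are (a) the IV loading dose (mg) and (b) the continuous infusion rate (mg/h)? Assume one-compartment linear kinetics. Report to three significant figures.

Vd(total) = 40 kg × 0.39 L/kg = 15.60 L
Loading: fill Vd to C_target → 15.60 L × 12.3 mg/L = 191.9 mg
Convert clearance: 17.7 mL/min × 60 min/h ÷ 1000 mL/L = 1.062 L/h
Maintenance: replace elimination → rate = CL × Css = 1.062 × 12.3 = 13.06 mg/h

(a) 192 mg; (b) 13.1 mg/h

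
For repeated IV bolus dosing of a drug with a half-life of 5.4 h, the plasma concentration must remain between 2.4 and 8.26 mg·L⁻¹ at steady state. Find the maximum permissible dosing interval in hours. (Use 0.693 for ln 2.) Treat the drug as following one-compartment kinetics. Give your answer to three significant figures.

9.63 h

k = 0.693 / t½ = 0.693 / 5.4 = 0.1283 h⁻¹
Between IV bolus doses, concentration decays as C = C₀·e^(−kτ), so C_peak/C_trough = e^(kτ).
τ_max = ln(C_peak/C_trough) / k = ln(8.26/2.4) / 0.1283 = 1.236 / 0.1283 = 9.634 h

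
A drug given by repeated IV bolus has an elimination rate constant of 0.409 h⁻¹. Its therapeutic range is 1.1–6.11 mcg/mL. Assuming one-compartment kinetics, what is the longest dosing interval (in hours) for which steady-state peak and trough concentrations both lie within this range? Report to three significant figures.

4.19 h

Between IV bolus doses, concentration decays as C = C₀·e^(−kτ), so C_peak/C_trough = e^(kτ).
τ_max = ln(C_peak/C_trough) / k = ln(6.11/1.1) / 0.4090 = 1.715 / 0.4090 = 4.193 h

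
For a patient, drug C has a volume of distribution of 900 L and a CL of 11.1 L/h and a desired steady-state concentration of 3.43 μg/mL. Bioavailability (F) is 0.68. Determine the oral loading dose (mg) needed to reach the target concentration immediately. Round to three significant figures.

4540 mg

LD is governed by Vd — clearance does not enter the loading-dose calculation.
LD = Vd × C / F = 900.0 × 3.430 / 0.68 = 4540 mg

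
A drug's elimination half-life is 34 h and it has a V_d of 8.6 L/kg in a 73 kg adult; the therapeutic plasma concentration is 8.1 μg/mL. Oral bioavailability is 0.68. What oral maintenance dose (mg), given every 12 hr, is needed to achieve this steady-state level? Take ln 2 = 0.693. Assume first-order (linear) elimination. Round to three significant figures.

1830 mg

Vd(total) = 73 kg × 8.6 L/kg = 627.8 L
k = 0.693/34 = 0.02038 h⁻¹, so CL = k·Vd = 0.02038 × 627.8 = 12.79 L/h
D = CL × Css × τ / F = 12.79 × 8.1 × 12 / 0.68 = 1828 mg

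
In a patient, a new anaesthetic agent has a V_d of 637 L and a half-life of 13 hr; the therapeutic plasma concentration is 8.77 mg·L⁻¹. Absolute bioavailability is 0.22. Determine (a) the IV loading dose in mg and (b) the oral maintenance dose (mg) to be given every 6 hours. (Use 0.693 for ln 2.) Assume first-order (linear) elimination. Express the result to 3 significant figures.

(a) 5590 mg; (b) 8120 mg

LD = Vd × C = 637.0 × 8.77 = 5586 mg
CL = 0.693 × Vd / t½ = 0.693 × 637.0 / 13 = 33.96 L/h
D = CL × Css × τ / F = 33.96 × 8.77 × 6 / 0.22 = 8123 mg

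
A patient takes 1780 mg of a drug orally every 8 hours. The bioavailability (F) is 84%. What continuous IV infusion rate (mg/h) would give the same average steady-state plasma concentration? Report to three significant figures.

187 mg/h

Equivalent systemic input: infusion rate = F·D/τ.
Rate = 0.84 × 1780 / 8 = 186.9 mg/h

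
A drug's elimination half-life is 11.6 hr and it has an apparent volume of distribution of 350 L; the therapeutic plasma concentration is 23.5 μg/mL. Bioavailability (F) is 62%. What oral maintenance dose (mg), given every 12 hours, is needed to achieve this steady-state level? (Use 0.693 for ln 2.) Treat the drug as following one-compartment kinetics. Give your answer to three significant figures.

k = 0.693/11.6 = 0.05974 h⁻¹, so CL = k·Vd = 0.05974 × 350.0 = 20.91 L/h
D = CL × Css × τ / F = 20.91 × 23.5 × 12 / 0.62 = 9511 mg

9510 mg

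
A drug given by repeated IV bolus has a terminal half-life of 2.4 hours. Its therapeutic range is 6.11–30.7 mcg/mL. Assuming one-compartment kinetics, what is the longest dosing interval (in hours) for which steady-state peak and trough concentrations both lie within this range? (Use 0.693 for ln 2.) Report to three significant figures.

k = 0.693 / t½ = 0.693 / 2.4 = 0.2888 h⁻¹
Between IV bolus doses, concentration decays as C = C₀·e^(−kτ), so C_peak/C_trough = e^(kτ).
τ_max = ln(C_peak/C_trough) / k = ln(30.7/6.11) / 0.2888 = 1.614 / 0.2888 = 5.589 h

5.59 h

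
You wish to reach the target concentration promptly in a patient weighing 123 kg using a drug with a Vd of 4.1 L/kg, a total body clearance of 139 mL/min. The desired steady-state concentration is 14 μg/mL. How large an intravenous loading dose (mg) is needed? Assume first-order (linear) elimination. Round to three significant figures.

7060 mg

Total Vd = 4.1 × 123 = 504.3 L
The loading dose fills Vd to the target concentration; clearance is irrelevant here.
LD = Vd × C = 504.3 × 14.00 = 7060 mg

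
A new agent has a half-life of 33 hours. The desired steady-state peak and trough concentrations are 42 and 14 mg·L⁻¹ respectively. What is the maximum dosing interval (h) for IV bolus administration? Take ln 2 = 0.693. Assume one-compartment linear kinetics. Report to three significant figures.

52.3 h

k = 0.693 / t½ = 0.693 / 33 = 0.02100 h⁻¹
Between IV bolus doses, concentration decays as C = C₀·e^(−kτ), so C_peak/C_trough = e^(kτ).
τ_max = ln(C_peak/C_trough) / k = ln(42/14) / 0.02100 = 1.099 / 0.02100 = 52.33 h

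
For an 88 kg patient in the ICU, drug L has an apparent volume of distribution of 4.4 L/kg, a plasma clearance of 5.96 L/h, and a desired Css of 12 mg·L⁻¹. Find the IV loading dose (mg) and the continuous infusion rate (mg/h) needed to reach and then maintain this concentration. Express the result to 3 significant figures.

Vd(total) = 88 kg × 4.4 L/kg = 387.2 L
Loading dose = Vd × C = 387.2 × 12 = 4646 mg
Maintenance: replace elimination → rate = CL × Css = 5.960 × 12 = 71.52 mg/h

(a) 4650 mg; (b) 71.5 mg/h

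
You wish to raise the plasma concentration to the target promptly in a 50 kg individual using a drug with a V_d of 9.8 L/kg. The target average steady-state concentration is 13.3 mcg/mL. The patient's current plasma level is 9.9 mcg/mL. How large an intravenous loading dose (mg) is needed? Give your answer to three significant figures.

1670 mg

Vd(total) = 50 kg × 9.8 L/kg = 490.0 L
Concentration deficit ΔC = 13.3 − 9.9 = 3.400 mg/L
LD = Vd × ΔC = 490.0 × 3.400 = 1666 mg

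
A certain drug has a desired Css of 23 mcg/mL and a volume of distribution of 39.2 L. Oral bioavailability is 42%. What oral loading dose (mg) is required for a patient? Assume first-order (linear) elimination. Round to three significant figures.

LD = Vd × C / F = 39.20 × 23.00 / 0.42 = 2147 mg

2150 mg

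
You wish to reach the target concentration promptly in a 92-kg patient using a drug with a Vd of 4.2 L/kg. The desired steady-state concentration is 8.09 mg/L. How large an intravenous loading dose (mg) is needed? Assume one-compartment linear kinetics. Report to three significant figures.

3130 mg

Total Vd = 4.2 × 92 = 386.4 L
LD = Vd × C = 386.4 × 8.090 = 3126 mg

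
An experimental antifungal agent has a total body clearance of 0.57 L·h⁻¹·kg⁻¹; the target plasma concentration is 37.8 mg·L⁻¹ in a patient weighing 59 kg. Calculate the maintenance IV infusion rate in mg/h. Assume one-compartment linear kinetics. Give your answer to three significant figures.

1270 mg/h

CL = 0.57 L·h⁻¹·kg⁻¹ × 59 kg = 33.63 L/h
Rate = CL × Css = 33.63 × 37.8 = 1271 mg/h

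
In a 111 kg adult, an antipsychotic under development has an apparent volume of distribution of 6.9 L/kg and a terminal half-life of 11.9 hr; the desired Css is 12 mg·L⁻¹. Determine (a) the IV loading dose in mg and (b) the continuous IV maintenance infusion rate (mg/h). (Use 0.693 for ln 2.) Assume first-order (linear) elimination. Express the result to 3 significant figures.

(a) 9190 mg; (b) 535 mg/h

Vd = 6.9 L/kg × 111 kg = 765.9 L
LD = Vd × C = 765.9 × 12 = 9191 mg
CL = 0.693 × Vd / t½ = 0.693 × 765.9 / 11.9 = 44.60 L/h
Infusion rate = CL × Css = 44.60 × 12 = 535.2 mg/h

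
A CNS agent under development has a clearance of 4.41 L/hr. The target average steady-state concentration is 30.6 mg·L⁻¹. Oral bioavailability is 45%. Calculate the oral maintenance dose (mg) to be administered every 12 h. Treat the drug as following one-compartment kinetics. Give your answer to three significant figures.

3600 mg

D = CL × Css × τ / F = 4.410 × 30.6 × 12 / 0.45 = 3599 mg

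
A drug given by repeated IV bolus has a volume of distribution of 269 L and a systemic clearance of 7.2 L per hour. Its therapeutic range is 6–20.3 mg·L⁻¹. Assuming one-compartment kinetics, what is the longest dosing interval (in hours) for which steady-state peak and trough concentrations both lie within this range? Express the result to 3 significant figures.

45.5 h

k = CL / Vd = 7.200 / 269.0 = 0.02677 h⁻¹
Between IV bolus doses, concentration decays as C = C₀·e^(−kτ), so C_peak/C_trough = e^(kτ).
τ_max = ln(C_peak/C_trough) / k = ln(20.3/6) / 0.02677 = 1.219 / 0.02677 = 45.54 h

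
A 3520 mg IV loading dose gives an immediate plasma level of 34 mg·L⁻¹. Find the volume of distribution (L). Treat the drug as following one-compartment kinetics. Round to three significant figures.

104 L

Immediately after an IV bolus, C₀ = Dose / Vd, so Vd = Dose / C₀.
Vd = 3520 / 34 = 103.5 L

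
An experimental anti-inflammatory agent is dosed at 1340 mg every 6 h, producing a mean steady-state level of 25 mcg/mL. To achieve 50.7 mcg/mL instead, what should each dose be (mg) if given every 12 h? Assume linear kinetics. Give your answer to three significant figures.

5440 mg

With linear kinetics, Css is proportional to dose rate (D/τ) at fixed clearance.
D₂ = D₁ × (Css,target / Css,current) × (τ₂/τ₁) = 1340 × (50.7/25) × (12/6) = 5435 mg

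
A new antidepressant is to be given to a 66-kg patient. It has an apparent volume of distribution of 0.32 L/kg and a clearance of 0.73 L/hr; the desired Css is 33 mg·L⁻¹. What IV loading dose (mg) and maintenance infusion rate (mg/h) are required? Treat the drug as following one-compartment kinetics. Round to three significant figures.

(a) 697 mg; (b) 24.1 mg/h

Vd(total) = 66 kg × 0.32 L/kg = 21.12 L
LD = Vd · C_target = 21.12 × 33 = 697.0 mg
Maintenance infusion rate = CL × Css = 0.7300 × 33 = 24.09 mg/h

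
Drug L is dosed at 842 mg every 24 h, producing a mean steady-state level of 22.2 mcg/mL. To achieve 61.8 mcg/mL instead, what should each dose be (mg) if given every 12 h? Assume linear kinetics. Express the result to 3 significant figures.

1170 mg

With linear kinetics, Css is proportional to dose rate (D/τ) at fixed clearance.
D₂ = D₁ × (Css,target / Css,current) × (τ₂/τ₁) = 842 × (61.8/22.2) × (12/24) = 1172 mg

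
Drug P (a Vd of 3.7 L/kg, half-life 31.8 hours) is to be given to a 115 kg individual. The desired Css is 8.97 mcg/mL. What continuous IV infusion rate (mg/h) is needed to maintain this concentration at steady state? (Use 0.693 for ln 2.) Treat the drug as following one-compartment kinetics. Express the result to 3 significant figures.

83.2 mg/h

Total Vd = 3.7 × 115 = 425.5 L
k = 0.693/31.8 = 0.02179 h⁻¹, so CL = k·Vd = 0.02179 × 425.5 = 9.272 L/h
Infusion rate = CL × Css = 9.272 × 8.97 = 83.17 mg/h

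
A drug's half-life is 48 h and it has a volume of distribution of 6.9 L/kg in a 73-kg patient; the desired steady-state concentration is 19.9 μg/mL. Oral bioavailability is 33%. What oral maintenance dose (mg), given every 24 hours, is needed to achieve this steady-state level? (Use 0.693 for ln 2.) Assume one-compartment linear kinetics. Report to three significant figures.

10500 mg

Total Vd = 6.9 × 73 = 503.7 L
k = 0.693/48 = 0.01444 h⁻¹, so CL = k·Vd = 0.01444 × 503.7 = 7.273 L/h
D = CL × Css × τ / F = 7.273 × 19.9 × 24 / 0.33 = 10530 mg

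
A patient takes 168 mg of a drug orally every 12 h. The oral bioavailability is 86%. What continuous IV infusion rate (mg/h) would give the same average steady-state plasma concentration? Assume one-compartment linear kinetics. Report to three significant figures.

Equivalent systemic input: infusion rate = F·D/τ.
Rate = 0.86 × 168 / 12 = 12.04 mg/h

12.0 mg/h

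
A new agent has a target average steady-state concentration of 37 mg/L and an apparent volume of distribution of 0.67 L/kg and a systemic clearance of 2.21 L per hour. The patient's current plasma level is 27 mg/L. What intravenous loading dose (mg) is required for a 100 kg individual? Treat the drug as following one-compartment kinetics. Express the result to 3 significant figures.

Vd(total) = 100 kg × 0.67 L/kg = 67.00 L
LD is governed by Vd — clearance does not enter the loading-dose calculation.
Concentration deficit ΔC = 37 − 27 = 10.00 mg/L
LD = Vd × ΔC = 67.00 × 10.00 = 670.0 mg

670 mg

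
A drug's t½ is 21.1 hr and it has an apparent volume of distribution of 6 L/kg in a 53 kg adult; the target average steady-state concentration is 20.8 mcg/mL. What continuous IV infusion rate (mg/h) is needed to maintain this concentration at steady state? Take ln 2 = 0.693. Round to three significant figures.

Total Vd = 6 × 53 = 318.0 L
CL = 0.693 × Vd / t½ = 0.693 × 318.0 / 21.1 = 10.44 L/h
Infusion rate = CL × Css = 10.44 × 20.8 = 217.2 mg/h

217 mg/h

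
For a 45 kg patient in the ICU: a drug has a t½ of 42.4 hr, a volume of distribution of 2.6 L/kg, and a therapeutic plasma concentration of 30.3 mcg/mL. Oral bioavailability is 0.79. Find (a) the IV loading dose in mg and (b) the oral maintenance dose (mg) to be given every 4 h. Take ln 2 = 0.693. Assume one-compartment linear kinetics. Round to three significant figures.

Vd = 2.6 L/kg × 45 kg = 117.0 L
LD = Vd × C = 117.0 × 30.3 = 3545 mg
CL = 0.693 × Vd / t½ = 0.693 × 117.0 / 42.4 = 1.912 L/h
D = CL × Css × τ / F = 1.912 × 30.3 × 4 / 0.79 = 293.3 mg

(a) 3550 mg; (b) 293 mg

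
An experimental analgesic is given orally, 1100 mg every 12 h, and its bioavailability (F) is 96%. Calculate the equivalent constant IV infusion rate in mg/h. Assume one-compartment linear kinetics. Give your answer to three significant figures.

88.0 mg/h

Equivalent systemic input: infusion rate = F·D/τ.
Rate = 0.96 × 1100 / 12 = 88.00 mg/h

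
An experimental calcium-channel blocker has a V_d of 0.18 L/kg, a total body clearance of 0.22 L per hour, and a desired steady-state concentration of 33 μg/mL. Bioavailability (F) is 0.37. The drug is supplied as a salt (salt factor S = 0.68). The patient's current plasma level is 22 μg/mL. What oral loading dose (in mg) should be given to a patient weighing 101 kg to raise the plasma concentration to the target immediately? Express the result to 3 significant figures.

795 mg

Vd(total) = 101 kg × 0.18 L/kg = 18.18 L
Concentration deficit ΔC = 33 − 22 = 11.00 mg/L
LD = Vd × ΔC / F / S = 18.18 × 11.00 / 0.37 / 0.68 = 794.8 mg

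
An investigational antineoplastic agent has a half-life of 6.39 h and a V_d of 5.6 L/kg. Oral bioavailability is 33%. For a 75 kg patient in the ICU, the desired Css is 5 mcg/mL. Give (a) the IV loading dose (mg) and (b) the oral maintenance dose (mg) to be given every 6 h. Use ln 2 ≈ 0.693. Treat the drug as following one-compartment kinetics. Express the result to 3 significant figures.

Total Vd = 5.6 × 75 = 420.0 L
LD = Vd × C = 420.0 × 5 = 2100 mg
CL = 0.693 × Vd / t½ = 0.693 × 420.0 / 6.39 = 45.55 L/h
D = CL × Css × τ / F = 45.55 × 5 × 6 / 0.33 = 4141 mg

(a) 2100 mg; (b) 4140 mg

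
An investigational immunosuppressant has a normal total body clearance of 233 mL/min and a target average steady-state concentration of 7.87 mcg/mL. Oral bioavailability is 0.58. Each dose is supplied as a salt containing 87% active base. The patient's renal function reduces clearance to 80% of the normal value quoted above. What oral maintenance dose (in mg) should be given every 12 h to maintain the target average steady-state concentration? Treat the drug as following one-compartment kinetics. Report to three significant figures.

2090 mg

CL = 233 mL/min = 233 × 0.06 = 13.98 L/h
Patient clearance = 0.8 × 13.98 = 11.18 L/h
At steady state, dose per interval replaces the amount cleared in that interval: F·S·D/τ = CL·Css.
D = CL × Css × τ / F / S = 11.18 × 7.87 × 12 / 0.58 / 0.87 = 2092 mg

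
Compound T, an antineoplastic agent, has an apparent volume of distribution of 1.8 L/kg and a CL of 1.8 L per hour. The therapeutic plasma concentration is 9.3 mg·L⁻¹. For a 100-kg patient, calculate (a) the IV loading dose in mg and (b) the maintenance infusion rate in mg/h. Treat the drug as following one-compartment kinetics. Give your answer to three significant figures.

(a) 1670 mg; (b) 16.7 mg/h

Total Vd = 1.8 × 100 = 180.0 L
LD = Vd · C_target = 180.0 × 9.3 = 1674 mg
Infusion rate = 1.800 L/h × 9.3 mg/L = 16.74 mg/h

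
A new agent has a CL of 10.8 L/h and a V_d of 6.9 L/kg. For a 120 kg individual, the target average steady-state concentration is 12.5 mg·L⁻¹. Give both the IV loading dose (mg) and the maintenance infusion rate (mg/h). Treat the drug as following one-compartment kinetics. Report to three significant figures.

Vd = 6.9 L/kg × 120 kg = 828.0 L
Loading: fill Vd to C_target → 828.0 L × 12.5 mg/L = 10350 mg
Infusion rate = 10.80 L/h × 12.5 mg/L = 135.0 mg/h

(a) 10400 mg; (b) 135 mg/h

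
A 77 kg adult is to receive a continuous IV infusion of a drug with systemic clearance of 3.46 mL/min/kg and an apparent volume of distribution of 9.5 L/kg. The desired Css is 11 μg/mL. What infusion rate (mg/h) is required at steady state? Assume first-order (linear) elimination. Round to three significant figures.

176 mg/h

CL = 3.46 mL/min/kg × 77 kg = 266.4 mL/min = 266.4 × 60/1000 = 15.98 L/h
R₀ = 15.98 × 11 = 175.8 mg/h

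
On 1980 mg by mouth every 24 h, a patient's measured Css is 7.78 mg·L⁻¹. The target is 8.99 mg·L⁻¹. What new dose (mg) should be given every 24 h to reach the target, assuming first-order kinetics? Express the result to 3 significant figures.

2290 mg

For first-order elimination, Css ∝ F·D/(CL·τ); F and CL are unchanged, so Css ∝ D/τ.
D₂ = D₁ × (Css,target / Css,current) = 1980 × 8.99/7.78 = 2288 mg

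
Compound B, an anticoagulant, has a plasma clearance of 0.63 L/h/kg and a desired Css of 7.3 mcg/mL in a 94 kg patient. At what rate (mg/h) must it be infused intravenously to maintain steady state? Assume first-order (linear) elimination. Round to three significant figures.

432 mg/h

CL = 0.63 L/h/kg × 94 kg = 59.22 L/h
Infusion rate = CL · Css = 59.22 L/h × 7.3 mg/L = 432.3 mg/h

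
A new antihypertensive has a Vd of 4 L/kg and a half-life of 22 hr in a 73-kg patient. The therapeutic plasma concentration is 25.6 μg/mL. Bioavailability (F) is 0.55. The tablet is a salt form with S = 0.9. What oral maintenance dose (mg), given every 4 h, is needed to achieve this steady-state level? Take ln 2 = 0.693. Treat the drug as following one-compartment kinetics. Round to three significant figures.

Total Vd = 4 × 73 = 292.0 L
k = 0.693/22 = 0.03150 h⁻¹, so CL = k·Vd = 0.03150 × 292.0 = 9.198 L/h
D = CL × Css × τ / F / S = 9.198 × 25.6 × 4 / 0.55 / 0.9 = 1903 mg

1900 mg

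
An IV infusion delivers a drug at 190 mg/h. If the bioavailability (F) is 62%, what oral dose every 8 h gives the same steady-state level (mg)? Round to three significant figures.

2450 mg

To maintain the same Css, the systemic dosing rate must be unchanged: F·D/τ = infusion rate.
D = rate × τ / F = 190 × 8 / 0.62 = 2452 mg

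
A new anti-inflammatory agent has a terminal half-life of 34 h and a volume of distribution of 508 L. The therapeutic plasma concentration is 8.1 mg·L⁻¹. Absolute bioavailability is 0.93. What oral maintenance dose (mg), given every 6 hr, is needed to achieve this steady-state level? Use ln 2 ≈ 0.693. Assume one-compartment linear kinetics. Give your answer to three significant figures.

541 mg

CL = 0.693 × Vd / t½ = 0.693 × 508.0 / 34 = 10.35 L/h
D = CL × Css × τ / F = 10.35 × 8.1 × 6 / 0.93 = 540.9 mg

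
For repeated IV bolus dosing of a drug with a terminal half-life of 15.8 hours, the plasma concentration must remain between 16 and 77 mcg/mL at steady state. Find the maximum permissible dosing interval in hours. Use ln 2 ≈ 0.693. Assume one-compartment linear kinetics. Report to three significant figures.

35.8 h

k = 0.693 / t½ = 0.693 / 15.8 = 0.04386 h⁻¹
Between IV bolus doses, concentration decays as C = C₀·e^(−kτ), so C_peak/C_trough = e^(kτ).
τ_max = ln(C_peak/C_trough) / k = ln(77/16) / 0.04386 = 1.571 / 0.04386 = 35.82 h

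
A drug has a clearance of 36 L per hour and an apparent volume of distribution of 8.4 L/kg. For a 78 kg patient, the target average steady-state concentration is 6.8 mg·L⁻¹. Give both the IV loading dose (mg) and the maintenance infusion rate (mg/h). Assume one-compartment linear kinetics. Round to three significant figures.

Vd = 8.4 L/kg × 78 kg = 655.2 L
Loading: fill Vd to C_target → 655.2 L × 6.8 mg/L = 4455 mg
Maintenance: replace elimination → rate = CL × Css = 36.00 × 6.8 = 244.8 mg/h

(a) 4460 mg; (b) 245 mg/h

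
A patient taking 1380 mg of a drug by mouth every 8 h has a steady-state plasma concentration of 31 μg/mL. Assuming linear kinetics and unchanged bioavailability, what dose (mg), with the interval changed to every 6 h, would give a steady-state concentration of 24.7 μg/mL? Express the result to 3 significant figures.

825 mg

For first-order elimination, Css ∝ F·D/(CL·τ); F and CL are unchanged, so Css ∝ D/τ.
D₂ = D₁ × (Css,target / Css,current) × (τ₂/τ₁) = 1380 × (24.7/31) × (6/8) = 824.7 mg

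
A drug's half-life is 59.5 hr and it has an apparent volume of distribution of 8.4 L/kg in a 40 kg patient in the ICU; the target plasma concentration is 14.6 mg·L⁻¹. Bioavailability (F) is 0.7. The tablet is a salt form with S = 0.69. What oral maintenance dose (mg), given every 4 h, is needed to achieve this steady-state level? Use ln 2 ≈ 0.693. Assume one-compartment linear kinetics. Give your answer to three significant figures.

Vd(total) = 40 kg × 8.4 L/kg = 336.0 L
k = 0.693/59.5 = 0.01165 h⁻¹, so CL = k·Vd = 0.01165 × 336.0 = 3.914 L/h
D = CL × Css × τ / F / S = 3.914 × 14.6 × 4 / 0.7 / 0.69 = 473.2 mg

473 mg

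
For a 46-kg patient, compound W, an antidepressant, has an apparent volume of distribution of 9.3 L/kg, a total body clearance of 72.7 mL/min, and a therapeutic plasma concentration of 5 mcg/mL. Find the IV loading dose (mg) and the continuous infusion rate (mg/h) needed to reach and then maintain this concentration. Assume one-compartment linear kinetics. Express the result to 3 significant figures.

(a) 2140 mg; (b) 21.8 mg/h

Total Vd = 9.3 × 46 = 427.8 L
LD = Vd · C_target = 427.8 × 5 = 2139 mg
CL = 72.7 mL/min = 72.7 × 0.06 = 4.362 L/h
Maintenance: replace elimination → rate = CL × Css = 4.362 × 5 = 21.81 mg/h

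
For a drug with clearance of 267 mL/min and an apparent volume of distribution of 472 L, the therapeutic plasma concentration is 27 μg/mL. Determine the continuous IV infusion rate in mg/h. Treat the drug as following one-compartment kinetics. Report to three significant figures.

433 mg/h

CL = 267 mL/min = 267 × 0.06 = 16.02 L/h
Infusion rate = CL · Css = 16.02 L/h × 27 mg/L = 432.5 mg/h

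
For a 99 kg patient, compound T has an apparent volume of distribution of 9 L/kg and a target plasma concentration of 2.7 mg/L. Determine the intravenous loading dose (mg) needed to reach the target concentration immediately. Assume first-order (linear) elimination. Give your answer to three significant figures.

2410 mg

Total Vd = 9 × 99 = 891.0 L
The loading dose fills Vd to the target concentration.
LD = Vd × C = 891.0 × 2.700 = 2406 mg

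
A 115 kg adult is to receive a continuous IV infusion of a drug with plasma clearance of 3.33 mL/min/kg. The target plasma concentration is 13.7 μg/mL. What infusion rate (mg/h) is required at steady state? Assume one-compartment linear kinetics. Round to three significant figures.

315 mg/h

CL = 3.33 mL/min/kg × 115 kg = 383.0 mL/min = 383.0 × 60/1000 = 22.98 L/h
Rate = CL × Css = 22.98 × 13.7 = 314.8 mg/h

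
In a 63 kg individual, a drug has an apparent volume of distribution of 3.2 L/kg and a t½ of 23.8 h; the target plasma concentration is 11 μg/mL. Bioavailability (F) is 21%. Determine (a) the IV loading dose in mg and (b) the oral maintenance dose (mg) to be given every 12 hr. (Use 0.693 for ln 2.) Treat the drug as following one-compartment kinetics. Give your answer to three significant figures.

Vd = 3.2 L/kg × 63 kg = 201.6 L
LD = Vd × C = 201.6 × 11 = 2218 mg
CL = 0.693 × Vd / t½ = 0.693 × 201.6 / 23.8 = 5.870 L/h
D = CL × Css × τ / F = 5.870 × 11 × 12 / 0.21 = 3690 mg

(a) 2220 mg; (b) 3690 mg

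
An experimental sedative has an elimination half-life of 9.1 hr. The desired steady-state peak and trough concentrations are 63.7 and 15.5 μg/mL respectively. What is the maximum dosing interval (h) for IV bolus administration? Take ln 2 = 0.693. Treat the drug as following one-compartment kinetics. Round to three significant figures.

18.6 h

k = 0.693 / t½ = 0.693 / 9.1 = 0.07615 h⁻¹
Between IV bolus doses, concentration decays as C = C₀·e^(−kτ), so C_peak/C_trough = e^(kτ).
τ_max = ln(C_peak/C_trough) / k = ln(63.7/15.5) / 0.07615 = 1.413 / 0.07615 = 18.56 h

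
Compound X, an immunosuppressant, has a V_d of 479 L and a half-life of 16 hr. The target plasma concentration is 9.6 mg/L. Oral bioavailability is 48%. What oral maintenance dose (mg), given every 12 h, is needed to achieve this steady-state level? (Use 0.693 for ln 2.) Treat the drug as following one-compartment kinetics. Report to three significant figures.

4980 mg

CL = ln 2 · Vd / t½ = 0.693 × 479.0 / 16 = 20.75 L/h
D = CL × Css × τ / F = 20.75 × 9.6 × 12 / 0.48 = 4980 mg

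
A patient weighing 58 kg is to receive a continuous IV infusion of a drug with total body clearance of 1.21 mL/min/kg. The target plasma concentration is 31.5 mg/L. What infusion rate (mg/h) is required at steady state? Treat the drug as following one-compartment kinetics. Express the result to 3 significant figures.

CL = 1.21 mL/min/kg × 58 kg = 70.18 mL/min = 70.18 × 60/1000 = 4.211 L/h
At steady state, infusion rate equals elimination rate: rate in = CL × Css.
R₀ = 4.211 × 31.5 = 132.6 mg/h

133 mg/h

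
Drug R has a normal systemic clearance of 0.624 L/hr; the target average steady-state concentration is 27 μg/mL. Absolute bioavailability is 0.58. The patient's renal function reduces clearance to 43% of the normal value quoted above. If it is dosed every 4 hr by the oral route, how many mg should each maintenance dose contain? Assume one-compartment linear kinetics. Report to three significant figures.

Patient clearance = 0.43 × 0.6240 = 0.2683 L/h
D = CL × Css × τ / F = 0.2683 × 27 × 4 / 0.58 = 49.96 mg

50.0 mg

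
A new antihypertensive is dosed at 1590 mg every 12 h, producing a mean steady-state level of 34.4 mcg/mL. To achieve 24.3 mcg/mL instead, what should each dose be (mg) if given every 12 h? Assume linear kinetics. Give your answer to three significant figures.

With linear kinetics, Css is proportional to dose rate (D/τ) at fixed clearance.
D₂ = D₁ × (Css,target / Css,current) = 1590 × 24.3/34.4 = 1123 mg

1120 mg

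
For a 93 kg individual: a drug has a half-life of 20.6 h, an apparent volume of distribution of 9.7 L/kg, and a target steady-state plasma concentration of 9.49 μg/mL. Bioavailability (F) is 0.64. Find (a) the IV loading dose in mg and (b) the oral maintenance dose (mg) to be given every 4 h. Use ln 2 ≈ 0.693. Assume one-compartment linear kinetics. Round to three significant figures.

(a) 8560 mg; (b) 1800 mg

Total Vd = 9.7 × 93 = 902.1 L
LD = Vd × C = 902.1 × 9.49 = 8561 mg
CL = 0.693 × Vd / t½ = 0.693 × 902.1 / 20.6 = 30.35 L/h
D = CL × Css × τ / F = 30.35 × 9.49 × 4 / 0.64 = 1800 mg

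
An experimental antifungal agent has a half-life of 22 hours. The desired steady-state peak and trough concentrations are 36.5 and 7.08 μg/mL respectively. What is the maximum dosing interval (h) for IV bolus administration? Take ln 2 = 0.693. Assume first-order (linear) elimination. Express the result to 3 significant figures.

k = 0.693 / t½ = 0.693 / 22 = 0.03150 h⁻¹
Between IV bolus doses, concentration decays as C = C₀·e^(−kτ), so C_peak/C_trough = e^(kτ).
τ_max = ln(C_peak/C_trough) / k = ln(36.5/7.08) / 0.03150 = 1.640 / 0.03150 = 52.06 h

52.1 h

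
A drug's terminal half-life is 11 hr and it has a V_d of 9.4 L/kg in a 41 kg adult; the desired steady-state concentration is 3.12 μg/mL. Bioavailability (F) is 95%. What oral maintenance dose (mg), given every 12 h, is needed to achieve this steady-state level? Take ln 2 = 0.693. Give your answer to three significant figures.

Vd(total) = 41 kg × 9.4 L/kg = 385.4 L
CL = 0.693 × Vd / t½ = 0.693 × 385.4 / 11 = 24.28 L/h
D = CL × Css × τ / F = 24.28 × 3.12 × 12 / 0.95 = 956.9 mg

957 mg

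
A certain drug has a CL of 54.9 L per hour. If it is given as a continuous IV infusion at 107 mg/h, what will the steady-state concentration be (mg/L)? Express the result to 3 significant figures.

Css = rate / CL = 107 / 54.90 = 1.949 mg/L

1.95 mg/L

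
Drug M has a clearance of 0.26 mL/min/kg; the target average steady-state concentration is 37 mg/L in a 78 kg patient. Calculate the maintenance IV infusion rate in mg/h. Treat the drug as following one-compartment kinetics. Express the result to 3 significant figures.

45.0 mg/h

CL = 0.26 mL/min/kg × 78 kg = 20.28 mL/min = 20.28 × 60/1000 = 1.217 L/h
Rate = CL × Css = 1.217 × 37 = 45.03 mg/h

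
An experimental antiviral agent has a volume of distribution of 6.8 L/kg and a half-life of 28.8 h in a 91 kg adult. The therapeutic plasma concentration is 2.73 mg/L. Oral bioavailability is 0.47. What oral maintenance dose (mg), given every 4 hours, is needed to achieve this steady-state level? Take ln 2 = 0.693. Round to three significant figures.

Total Vd = 6.8 × 91 = 618.8 L
CL = 0.693 × Vd / t½ = 0.693 × 618.8 / 28.8 = 14.89 L/h
D = CL × Css × τ / F = 14.89 × 2.73 × 4 / 0.47 = 346.0 mg

346 mg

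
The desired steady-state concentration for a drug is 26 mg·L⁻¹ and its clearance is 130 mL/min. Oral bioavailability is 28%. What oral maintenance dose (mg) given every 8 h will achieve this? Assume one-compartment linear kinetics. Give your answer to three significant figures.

CL = 130 mL/min = 130 × 0.06 = 7.800 L/h
At steady state, dose per interval replaces the amount cleared in that interval: F·D/τ = CL·Css.
D = CL × Css × τ / F = 7.800 × 26 × 8 / 0.28 = 5794 mg

5790 mg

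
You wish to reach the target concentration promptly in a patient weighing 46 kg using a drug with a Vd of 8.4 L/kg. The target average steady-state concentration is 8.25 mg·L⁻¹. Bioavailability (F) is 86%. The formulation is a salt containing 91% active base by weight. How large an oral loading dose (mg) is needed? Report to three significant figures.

4070 mg

Vd = 8.4 L/kg × 46 kg = 386.4 L
The loading dose fills Vd to the target concentration.
LD = Vd × C / F / S = 386.4 × 8.250 / 0.86 / 0.91 = 4073 mg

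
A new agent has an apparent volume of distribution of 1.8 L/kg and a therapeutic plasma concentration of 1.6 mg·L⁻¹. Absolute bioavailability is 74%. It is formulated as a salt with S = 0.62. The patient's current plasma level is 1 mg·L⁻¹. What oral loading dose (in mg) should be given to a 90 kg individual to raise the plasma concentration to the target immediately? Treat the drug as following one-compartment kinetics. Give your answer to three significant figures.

Total Vd = 1.8 × 90 = 162.0 L
Concentration deficit ΔC = 1.6 − 1 = 0.6000 mg/L
LD = Vd × ΔC / F / S = 162.0 × 0.6000 / 0.74 / 0.62 = 211.9 mg

212 mg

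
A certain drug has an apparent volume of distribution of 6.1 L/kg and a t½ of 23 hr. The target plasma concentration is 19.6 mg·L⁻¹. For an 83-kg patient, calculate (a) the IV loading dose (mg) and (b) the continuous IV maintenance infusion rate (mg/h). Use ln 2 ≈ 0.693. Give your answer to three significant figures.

Vd(total) = 83 kg × 6.1 L/kg = 506.3 L
LD = Vd × C = 506.3 × 19.6 = 9923 mg
CL = 0.693 × Vd / t½ = 0.693 × 506.3 / 23 = 15.26 L/h
Infusion rate = CL × Css = 15.26 × 19.6 = 299.1 mg/h

(a) 9920 mg; (b) 299 mg/h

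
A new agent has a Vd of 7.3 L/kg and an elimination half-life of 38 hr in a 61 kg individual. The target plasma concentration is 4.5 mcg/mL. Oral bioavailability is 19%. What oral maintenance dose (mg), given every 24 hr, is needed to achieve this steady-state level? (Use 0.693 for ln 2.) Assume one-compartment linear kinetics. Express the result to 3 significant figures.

Total Vd = 7.3 × 61 = 445.3 L
CL = 0.693 × Vd / t½ = 0.693 × 445.3 / 38 = 8.121 L/h
D = CL × Css × τ / F = 8.121 × 4.5 × 24 / 0.19 = 4616 mg

4620 mg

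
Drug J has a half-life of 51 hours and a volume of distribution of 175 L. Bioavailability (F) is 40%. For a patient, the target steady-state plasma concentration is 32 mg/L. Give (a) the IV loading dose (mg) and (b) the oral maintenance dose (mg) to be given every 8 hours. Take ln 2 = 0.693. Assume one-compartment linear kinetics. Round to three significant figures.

(a) 5600 mg; (b) 1520 mg

LD = Vd × C = 175.0 × 32 = 5600 mg
CL = 0.693 × Vd / t½ = 0.693 × 175.0 / 51 = 2.378 L/h
D = CL × Css × τ / F = 2.378 × 32 × 8 / 0.4 = 1522 mg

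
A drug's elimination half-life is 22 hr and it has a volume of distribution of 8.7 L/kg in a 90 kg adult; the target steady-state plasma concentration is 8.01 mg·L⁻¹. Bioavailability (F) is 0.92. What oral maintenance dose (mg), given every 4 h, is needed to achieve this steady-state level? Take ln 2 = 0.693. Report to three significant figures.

859 mg

Total Vd = 8.7 × 90 = 783.0 L
k = 0.693/22 = 0.03150 h⁻¹, so CL = k·Vd = 0.03150 × 783.0 = 24.66 L/h
D = CL × Css × τ / F = 24.66 × 8.01 × 4 / 0.92 = 858.8 mg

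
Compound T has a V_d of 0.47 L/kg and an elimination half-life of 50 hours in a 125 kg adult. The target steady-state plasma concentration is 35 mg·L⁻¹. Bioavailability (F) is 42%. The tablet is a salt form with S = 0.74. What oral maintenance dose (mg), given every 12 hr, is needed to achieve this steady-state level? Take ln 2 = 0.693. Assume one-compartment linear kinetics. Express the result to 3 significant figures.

Vd(total) = 125 kg × 0.47 L/kg = 58.75 L
CL = ln 2 · Vd / t½ = 0.693 × 58.75 / 50 = 0.8143 L/h
D = CL × Css × τ / F / S = 0.8143 × 35 × 12 / 0.42 / 0.74 = 1100 mg

1100 mg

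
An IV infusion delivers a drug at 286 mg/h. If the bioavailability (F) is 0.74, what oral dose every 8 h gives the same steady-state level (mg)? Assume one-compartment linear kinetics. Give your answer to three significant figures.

To maintain the same Css, the systemic dosing rate must be unchanged: F·D/τ = infusion rate.
D = rate × τ / F = 286 × 8 / 0.74 = 3092 mg

3090 mg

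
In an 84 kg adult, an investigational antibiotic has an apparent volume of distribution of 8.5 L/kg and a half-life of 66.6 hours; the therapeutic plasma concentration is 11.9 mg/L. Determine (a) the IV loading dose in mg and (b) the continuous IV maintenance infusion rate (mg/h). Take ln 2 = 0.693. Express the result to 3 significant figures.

Vd(total) = 84 kg × 8.5 L/kg = 714.0 L
LD = Vd × C = 714.0 × 11.9 = 8497 mg
CL = 0.693 × Vd / t½ = 0.693 × 714.0 / 66.6 = 7.429 L/h
Infusion rate = CL × Css = 7.429 × 11.9 = 88.41 mg/h

(a) 8500 mg; (b) 88.4 mg/h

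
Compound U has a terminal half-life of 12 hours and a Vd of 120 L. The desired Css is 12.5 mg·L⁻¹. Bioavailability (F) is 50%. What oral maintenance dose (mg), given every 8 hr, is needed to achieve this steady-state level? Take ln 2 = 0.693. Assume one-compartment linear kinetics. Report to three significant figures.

CL = 0.693 × Vd / t½ = 0.693 × 120.0 / 12 = 6.930 L/h
D = CL × Css × τ / F = 6.930 × 12.5 × 8 / 0.5 = 1386 mg

1390 mg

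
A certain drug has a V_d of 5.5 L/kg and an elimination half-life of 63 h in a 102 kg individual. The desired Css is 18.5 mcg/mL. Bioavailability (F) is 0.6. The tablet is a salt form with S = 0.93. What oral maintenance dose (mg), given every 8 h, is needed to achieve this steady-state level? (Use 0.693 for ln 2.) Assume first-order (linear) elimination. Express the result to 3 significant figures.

Vd(total) = 102 kg × 5.5 L/kg = 561.0 L
CL = ln 2 · Vd / t½ = 0.693 × 561.0 / 63 = 6.171 L/h
D = CL × Css × τ / F / S = 6.171 × 18.5 × 8 / 0.6 / 0.93 = 1637 mg

1640 mg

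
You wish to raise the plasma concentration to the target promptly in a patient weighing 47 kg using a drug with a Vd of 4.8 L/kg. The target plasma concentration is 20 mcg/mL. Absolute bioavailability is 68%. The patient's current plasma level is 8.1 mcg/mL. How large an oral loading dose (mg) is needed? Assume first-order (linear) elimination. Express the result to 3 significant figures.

Vd = 4.8 L/kg × 47 kg = 225.6 L
The loading dose fills Vd to the target concentration.
Concentration deficit ΔC = 20 − 8.1 = 11.90 mg/L
LD = Vd × ΔC / F = 225.6 × 11.90 / 0.68 = 3948 mg

3950 mg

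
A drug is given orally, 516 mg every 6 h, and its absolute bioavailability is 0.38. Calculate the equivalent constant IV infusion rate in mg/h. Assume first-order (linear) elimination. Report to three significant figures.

32.7 mg/h

Equivalent systemic input: infusion rate = F·D/τ.
Rate = 0.38 × 516 / 6 = 32.68 mg/h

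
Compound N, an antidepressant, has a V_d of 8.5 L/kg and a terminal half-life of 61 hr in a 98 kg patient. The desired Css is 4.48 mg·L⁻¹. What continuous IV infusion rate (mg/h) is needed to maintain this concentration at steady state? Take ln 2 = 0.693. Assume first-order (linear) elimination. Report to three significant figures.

Vd(total) = 98 kg × 8.5 L/kg = 833.0 L
k = 0.693/61 = 0.01136 h⁻¹, so CL = k·Vd = 0.01136 × 833.0 = 9.463 L/h
Infusion rate = CL × Css = 9.463 × 4.48 = 42.39 mg/h

42.4 mg/h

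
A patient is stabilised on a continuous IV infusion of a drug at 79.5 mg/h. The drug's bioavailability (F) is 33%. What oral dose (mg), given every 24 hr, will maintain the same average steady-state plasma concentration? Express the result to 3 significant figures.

To maintain the same Css, the systemic dosing rate must be unchanged: F·D/τ = infusion rate.
D = rate × τ / F = 79.5 × 24 / 0.33 = 5782 mg

5780 mg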